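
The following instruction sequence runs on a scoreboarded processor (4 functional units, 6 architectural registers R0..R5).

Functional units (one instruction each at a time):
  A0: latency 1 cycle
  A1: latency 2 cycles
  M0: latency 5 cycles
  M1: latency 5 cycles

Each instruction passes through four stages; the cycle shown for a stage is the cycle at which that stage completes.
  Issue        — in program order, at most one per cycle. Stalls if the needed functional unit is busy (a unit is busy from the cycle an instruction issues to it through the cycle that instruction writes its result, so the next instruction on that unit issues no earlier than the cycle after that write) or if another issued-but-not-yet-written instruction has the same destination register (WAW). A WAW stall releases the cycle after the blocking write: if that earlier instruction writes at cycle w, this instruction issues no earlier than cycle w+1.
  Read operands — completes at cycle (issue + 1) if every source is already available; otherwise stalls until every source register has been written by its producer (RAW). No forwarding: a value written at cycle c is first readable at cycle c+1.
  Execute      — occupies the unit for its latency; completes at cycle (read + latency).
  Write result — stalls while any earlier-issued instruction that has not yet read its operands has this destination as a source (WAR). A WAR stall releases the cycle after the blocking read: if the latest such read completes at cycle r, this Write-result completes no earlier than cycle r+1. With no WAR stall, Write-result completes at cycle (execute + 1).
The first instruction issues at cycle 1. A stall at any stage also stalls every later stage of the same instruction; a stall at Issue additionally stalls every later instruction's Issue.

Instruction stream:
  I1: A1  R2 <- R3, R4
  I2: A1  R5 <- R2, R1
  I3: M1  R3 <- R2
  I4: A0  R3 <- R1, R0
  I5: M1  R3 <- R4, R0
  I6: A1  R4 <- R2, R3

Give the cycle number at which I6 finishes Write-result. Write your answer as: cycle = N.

1) issue 1, read 2, done 4, write 5
2) issue 6, read 7, done 9, write 10  <struct: A1 busy until I1 writes@5>
3) issue 7, read 8, done 13, write 14
4) issue 15, read 16, done 17, write 18  <WAW R3: wait I3 write@14>
5) issue 19, read 20, done 25, write 26  <WAW R3: wait I4 write@18>
6) issue 20, read 27, done 29, write 30  <RAW R3: wait I5 write@26>

cycle = 30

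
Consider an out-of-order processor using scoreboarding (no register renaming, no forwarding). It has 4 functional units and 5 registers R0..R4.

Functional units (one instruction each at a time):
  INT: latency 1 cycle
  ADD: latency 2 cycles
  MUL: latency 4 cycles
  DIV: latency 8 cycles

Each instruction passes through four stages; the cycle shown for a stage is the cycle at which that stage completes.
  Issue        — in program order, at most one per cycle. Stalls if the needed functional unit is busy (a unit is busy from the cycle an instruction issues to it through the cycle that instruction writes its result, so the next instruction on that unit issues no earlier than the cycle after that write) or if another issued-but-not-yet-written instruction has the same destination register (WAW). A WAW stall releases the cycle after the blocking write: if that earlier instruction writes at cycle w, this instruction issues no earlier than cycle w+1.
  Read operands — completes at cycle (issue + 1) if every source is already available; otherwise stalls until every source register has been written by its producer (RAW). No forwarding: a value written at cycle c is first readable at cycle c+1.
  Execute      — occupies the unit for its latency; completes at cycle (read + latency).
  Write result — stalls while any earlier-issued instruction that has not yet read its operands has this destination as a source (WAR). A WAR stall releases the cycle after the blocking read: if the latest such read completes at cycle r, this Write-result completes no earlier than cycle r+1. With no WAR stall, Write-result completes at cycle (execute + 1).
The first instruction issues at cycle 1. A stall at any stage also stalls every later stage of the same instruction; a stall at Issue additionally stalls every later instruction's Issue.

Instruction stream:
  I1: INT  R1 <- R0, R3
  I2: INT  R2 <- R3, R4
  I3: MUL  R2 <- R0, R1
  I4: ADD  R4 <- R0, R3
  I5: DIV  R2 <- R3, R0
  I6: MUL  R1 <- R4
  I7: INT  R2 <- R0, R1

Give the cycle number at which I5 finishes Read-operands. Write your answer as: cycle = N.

cycle 1: I1 dispatched to INT
cycle 2: I1 operands ready
cycle 3: I1 complete
cycle 4: R1←I1
cycle 5: I2 dispatched to INT
cycle 6: I2 operands ready
cycle 7: I2 complete
cycle 8: R2←I2
cycle 9: I3 dispatched to MUL
cycle 10: I3 operands ready; I4 dispatched to ADD
cycle 11: I4 operands ready
cycle 13: I4 complete
cycle 14: I3 complete; R4←I4
cycle 15: R2←I3
cycle 16: I5 dispatched to DIV
cycle 17: I5 operands ready; I6 dispatched to MUL
cycle 18: I6 operands ready
cycle 22: I6 complete
cycle 23: R1←I6
cycle 25: I5 complete
cycle 26: R2←I5
cycle 27: I7 dispatched to INT
cycle 28: I7 operands ready
cycle 29: I7 complete
cycle 30: R2←I7

cycle = 17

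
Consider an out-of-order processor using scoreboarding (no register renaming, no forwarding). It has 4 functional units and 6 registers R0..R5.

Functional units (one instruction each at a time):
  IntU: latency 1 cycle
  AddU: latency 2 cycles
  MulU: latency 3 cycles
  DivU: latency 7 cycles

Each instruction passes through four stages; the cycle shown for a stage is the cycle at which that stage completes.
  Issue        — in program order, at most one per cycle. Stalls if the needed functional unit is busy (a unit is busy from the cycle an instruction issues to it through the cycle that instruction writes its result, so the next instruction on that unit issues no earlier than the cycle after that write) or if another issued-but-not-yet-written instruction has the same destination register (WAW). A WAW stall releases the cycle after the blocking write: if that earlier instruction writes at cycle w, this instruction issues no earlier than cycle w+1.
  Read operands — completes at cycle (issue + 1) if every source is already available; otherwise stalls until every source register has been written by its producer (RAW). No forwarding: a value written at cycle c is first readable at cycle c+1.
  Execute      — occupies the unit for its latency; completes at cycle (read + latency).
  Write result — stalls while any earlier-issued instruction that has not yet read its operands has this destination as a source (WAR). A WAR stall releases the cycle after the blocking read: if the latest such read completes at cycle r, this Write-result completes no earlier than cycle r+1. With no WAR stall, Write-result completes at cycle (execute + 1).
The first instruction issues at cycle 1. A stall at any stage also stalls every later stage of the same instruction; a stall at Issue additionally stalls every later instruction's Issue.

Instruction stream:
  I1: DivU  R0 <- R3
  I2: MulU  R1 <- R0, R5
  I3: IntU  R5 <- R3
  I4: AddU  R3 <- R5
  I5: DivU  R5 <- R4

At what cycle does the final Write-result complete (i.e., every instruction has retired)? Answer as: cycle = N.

I1  is:1  ro:2  ex:9  wr:10
I2  is:2  ro:11  ex:14  wr:15  — RAW R0: wait I1 write@10
I3  is:3  ro:4  ex:5  wr:12  — WAR R5: wait I2 read@11
I4  is:4  ro:13  ex:15  wr:16  — RAW R5: wait I3 write@12
I5  is:13  ro:14  ex:21  wr:22  — WAW R5: wait I3 write@12

cycle = 22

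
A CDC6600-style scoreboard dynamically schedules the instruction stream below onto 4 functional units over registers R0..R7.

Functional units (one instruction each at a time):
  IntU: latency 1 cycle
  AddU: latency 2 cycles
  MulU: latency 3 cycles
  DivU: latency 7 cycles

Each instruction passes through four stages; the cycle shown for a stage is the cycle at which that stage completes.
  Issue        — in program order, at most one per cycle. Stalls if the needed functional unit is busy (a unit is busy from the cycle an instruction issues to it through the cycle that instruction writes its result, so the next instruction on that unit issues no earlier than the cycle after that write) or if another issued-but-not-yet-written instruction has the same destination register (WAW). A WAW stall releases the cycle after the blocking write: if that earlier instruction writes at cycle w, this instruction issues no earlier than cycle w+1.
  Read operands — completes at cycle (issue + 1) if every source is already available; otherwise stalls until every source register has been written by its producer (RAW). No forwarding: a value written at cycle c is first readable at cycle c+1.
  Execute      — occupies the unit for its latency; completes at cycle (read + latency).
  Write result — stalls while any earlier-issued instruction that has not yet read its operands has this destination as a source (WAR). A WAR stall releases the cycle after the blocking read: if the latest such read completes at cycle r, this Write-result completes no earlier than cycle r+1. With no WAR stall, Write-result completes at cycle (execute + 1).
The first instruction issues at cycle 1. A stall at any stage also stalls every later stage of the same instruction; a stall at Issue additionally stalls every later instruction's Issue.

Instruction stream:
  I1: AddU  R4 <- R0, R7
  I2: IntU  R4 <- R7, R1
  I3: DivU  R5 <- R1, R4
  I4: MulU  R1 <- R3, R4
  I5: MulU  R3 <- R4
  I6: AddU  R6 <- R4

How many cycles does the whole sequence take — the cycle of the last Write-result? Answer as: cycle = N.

[1] I1 dispatched to AddU
[2] I1 operands ready
[4] I1 complete
[5] R4←I1
[6] I2 dispatched to IntU
[7] I2 operands ready, I3 dispatched to DivU
[8] I2 complete, I4 dispatched to MulU
[9] R4←I2
[10] I3 operands ready, I4 operands ready
[13] I4 complete
[14] R1←I4
[15] I5 dispatched to MulU
[16] I5 operands ready, I6 dispatched to AddU
[17] I3 complete, I6 operands ready
[18] R5←I3
[19] I5 complete, I6 complete
[20] R3←I5, R6←I6

cycle = 20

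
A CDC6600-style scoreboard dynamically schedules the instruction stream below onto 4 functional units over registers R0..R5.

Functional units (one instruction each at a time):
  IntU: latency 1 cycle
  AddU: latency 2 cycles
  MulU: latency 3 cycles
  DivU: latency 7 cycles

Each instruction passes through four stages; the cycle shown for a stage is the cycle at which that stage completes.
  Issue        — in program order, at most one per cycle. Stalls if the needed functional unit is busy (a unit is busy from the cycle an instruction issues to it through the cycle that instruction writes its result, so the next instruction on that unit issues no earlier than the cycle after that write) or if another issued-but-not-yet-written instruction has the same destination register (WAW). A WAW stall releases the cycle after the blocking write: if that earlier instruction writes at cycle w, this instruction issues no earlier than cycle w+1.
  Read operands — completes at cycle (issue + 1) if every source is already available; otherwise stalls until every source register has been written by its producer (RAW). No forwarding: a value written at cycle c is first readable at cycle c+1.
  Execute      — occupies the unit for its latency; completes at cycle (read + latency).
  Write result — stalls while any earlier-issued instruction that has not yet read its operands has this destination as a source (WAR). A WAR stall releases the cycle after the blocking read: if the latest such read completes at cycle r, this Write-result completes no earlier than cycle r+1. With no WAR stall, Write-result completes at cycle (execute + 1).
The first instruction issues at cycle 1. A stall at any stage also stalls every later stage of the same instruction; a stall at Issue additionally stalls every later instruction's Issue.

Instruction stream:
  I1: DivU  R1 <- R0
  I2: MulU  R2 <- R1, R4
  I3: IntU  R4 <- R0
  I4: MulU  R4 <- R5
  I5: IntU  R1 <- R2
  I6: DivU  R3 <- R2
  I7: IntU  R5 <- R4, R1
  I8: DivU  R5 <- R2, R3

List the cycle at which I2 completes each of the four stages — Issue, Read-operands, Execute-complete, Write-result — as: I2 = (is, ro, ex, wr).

I2 = (2, 11, 14, 15)

  I1 | 1 | 2 | 9 | 10
  I2 | 2 | 11 | 14 | 15   RAW R1: wait I1 write@10
  I3 | 3 | 4 | 5 | 12   WAR R4: wait I2 read@11
  I4 | 16 | 17 | 20 | 21   struct: MulU busy until I2 writes@15
  I5 | 17 | 18 | 19 | 20
  I6 | 18 | 19 | 26 | 27
  I7 | 21 | 22 | 23 | 24   struct: IntU busy until I5 writes@20
  I8 | 28 | 29 | 36 | 37   struct: DivU busy until I6 writes@27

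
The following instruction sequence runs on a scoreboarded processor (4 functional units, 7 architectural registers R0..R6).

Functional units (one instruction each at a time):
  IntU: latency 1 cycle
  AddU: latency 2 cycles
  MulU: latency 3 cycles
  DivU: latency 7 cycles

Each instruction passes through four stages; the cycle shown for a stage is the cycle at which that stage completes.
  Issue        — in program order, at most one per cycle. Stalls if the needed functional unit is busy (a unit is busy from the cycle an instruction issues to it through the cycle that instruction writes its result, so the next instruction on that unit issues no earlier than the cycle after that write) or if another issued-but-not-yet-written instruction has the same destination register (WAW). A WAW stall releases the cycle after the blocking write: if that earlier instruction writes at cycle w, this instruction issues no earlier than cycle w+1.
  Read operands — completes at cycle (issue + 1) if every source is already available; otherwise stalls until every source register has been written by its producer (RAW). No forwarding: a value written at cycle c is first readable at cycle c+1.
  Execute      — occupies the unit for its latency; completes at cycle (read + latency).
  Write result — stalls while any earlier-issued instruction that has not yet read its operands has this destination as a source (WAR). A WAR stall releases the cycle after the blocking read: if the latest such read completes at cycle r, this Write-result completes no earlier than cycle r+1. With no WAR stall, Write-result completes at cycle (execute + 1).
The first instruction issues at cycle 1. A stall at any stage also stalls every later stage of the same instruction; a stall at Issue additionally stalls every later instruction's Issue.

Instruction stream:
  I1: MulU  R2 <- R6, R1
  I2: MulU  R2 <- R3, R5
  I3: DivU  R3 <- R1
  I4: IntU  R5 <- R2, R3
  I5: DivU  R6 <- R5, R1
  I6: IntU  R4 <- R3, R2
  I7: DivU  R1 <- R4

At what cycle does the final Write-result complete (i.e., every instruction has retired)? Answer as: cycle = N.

1) issue 1, read 2, done 5, write 6
2) issue 7, read 8, done 11, write 12  <struct: MulU busy until I1 writes@6>
3) issue 8, read 9, done 16, write 17
4) issue 9, read 18, done 19, write 20  <RAW R3: wait I3 write@17>
5) issue 18, read 21, done 28, write 29  <struct: DivU busy until I3 writes@17 / RAW R5: wait I4 write@20>
6) issue 21, read 22, done 23, write 24  <struct: IntU busy until I4 writes@20>
7) issue 30, read 31, done 38, write 39  <struct: DivU busy until I5 writes@29>

cycle = 39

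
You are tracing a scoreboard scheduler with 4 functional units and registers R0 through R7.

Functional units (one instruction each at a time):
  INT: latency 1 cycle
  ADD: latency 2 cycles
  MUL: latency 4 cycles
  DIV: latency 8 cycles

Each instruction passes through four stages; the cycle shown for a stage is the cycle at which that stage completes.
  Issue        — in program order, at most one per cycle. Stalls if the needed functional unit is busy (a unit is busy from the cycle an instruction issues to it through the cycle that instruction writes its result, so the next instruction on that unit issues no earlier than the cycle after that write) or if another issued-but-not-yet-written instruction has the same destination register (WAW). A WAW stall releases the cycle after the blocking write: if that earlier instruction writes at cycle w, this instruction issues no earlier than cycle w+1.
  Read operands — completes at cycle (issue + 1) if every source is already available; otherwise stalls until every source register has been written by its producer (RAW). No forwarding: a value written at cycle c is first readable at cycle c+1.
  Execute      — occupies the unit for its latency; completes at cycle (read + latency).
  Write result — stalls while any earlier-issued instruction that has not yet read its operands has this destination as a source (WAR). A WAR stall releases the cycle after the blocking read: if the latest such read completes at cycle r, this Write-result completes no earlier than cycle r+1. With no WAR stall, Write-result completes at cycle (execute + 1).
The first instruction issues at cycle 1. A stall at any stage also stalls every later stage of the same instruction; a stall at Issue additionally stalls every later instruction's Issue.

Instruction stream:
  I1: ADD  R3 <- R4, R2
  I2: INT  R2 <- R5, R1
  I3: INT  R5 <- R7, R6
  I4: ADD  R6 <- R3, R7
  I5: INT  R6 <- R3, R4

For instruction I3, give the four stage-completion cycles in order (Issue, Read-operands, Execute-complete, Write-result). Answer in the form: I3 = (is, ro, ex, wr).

I3 = (6, 7, 8, 9)

I1  is:1  ro:2  ex:4  wr:5
I2  is:2  ro:3  ex:4  wr:5
I3  is:6  ro:7  ex:8  wr:9  — struct: INT busy until I2 writes@5
I4  is:7  ro:8  ex:10  wr:11
I5  is:12  ro:13  ex:14  wr:15  — WAW R6: wait I4 write@11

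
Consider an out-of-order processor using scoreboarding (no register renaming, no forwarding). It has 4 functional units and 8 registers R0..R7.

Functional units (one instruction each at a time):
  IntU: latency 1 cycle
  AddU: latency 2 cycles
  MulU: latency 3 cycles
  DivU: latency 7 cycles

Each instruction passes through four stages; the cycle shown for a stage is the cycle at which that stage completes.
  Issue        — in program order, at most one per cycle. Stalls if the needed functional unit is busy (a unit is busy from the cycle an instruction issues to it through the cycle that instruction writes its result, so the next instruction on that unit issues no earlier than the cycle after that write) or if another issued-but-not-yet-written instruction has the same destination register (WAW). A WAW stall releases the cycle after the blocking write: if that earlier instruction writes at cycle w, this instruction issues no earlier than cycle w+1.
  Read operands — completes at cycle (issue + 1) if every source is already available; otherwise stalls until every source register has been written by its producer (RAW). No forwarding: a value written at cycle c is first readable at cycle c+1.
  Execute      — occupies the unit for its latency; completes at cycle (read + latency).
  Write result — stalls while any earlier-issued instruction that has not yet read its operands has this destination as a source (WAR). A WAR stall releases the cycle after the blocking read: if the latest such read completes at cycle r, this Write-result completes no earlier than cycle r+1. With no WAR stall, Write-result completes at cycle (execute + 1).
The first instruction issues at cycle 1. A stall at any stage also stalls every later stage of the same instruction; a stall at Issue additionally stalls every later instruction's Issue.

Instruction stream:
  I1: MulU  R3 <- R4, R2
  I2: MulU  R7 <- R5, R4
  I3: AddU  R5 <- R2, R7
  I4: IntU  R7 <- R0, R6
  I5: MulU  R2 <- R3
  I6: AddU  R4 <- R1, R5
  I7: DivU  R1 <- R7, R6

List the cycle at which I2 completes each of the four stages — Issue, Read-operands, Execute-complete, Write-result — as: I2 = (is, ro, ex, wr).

I2 = (7, 8, 11, 12)

  I1 | 1 | 2 | 5 | 6
  I2 | 7 | 8 | 11 | 12   struct: MulU busy until I1 writes@6
  I3 | 8 | 13 | 15 | 16   RAW R7: wait I2 write@12
  I4 | 13 | 14 | 15 | 16   WAW R7: wait I2 write@12
  I5 | 14 | 15 | 18 | 19
  I6 | 17 | 18 | 20 | 21   struct: AddU busy until I3 writes@16
  I7 | 18 | 19 | 26 | 27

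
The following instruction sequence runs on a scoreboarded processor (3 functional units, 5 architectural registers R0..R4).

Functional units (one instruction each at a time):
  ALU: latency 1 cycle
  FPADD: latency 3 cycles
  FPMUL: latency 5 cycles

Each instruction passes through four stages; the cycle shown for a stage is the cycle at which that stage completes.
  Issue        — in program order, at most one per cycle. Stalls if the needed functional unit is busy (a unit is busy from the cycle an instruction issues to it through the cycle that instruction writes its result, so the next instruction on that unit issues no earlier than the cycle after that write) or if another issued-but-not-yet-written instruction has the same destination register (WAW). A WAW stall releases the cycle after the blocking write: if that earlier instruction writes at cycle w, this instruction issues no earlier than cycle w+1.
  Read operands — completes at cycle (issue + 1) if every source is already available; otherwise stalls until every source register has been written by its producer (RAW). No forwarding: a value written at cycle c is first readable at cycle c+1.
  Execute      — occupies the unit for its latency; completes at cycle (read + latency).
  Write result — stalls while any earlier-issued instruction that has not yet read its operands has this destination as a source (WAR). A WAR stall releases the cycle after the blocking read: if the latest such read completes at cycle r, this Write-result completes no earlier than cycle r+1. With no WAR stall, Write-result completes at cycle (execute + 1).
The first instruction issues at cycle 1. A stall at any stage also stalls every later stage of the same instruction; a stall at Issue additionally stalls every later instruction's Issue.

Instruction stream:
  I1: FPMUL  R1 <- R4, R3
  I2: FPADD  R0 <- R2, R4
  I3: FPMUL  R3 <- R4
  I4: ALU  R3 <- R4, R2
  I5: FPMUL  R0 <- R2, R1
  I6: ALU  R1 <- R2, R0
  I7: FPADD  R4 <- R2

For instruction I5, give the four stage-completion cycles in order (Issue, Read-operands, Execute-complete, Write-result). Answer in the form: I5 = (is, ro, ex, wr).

  I1 | 1 | 2 | 7 | 8
  I2 | 2 | 3 | 6 | 7
  I3 | 9 | 10 | 15 | 16   struct: FPMUL busy until I1 writes@8
  I4 | 17 | 18 | 19 | 20   WAW R3: wait I3 write@16
  I5 | 18 | 19 | 24 | 25
  I6 | 21 | 26 | 27 | 28   struct: ALU busy until I4 writes@20 · RAW R0: wait I5 write@25
  I7 | 22 | 23 | 26 | 27

I5 = (18, 19, 24, 25)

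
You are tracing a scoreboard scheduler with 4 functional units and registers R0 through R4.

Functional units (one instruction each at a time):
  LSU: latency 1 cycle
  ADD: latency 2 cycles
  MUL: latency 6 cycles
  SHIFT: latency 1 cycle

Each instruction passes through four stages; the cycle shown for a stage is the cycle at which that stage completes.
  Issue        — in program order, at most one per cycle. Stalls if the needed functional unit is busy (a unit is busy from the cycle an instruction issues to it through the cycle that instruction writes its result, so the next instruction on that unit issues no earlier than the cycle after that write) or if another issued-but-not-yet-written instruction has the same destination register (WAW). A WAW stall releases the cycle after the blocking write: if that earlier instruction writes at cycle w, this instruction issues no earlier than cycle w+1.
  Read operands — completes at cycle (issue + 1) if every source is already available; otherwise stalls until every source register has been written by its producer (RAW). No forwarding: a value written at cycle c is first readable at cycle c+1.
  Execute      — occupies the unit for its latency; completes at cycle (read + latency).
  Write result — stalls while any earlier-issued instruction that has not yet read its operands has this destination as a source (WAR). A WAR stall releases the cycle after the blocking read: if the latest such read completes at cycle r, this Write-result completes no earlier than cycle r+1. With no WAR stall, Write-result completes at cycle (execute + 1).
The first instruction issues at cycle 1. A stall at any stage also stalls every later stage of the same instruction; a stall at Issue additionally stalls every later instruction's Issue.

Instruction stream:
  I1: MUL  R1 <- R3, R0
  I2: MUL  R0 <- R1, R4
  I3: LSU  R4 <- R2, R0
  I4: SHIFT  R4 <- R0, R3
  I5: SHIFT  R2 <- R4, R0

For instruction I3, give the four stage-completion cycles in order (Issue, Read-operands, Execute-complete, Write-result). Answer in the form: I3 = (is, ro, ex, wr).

I3 = (11, 19, 20, 21)

cycle 1: I1 dispatched to MUL
cycle 2: I1 operands ready
cycle 8: I1 complete
cycle 9: R1←I1
cycle 10: I2 dispatched to MUL
cycle 11: I2 operands ready; I3 dispatched to LSU
cycle 17: I2 complete
cycle 18: R0←I2
cycle 19: I3 operands ready
cycle 20: I3 complete
cycle 21: R4←I3
cycle 22: I4 dispatched to SHIFT
cycle 23: I4 operands ready
cycle 24: I4 complete
cycle 25: R4←I4
cycle 26: I5 dispatched to SHIFT
cycle 27: I5 operands ready
cycle 28: I5 complete
cycle 29: R2←I5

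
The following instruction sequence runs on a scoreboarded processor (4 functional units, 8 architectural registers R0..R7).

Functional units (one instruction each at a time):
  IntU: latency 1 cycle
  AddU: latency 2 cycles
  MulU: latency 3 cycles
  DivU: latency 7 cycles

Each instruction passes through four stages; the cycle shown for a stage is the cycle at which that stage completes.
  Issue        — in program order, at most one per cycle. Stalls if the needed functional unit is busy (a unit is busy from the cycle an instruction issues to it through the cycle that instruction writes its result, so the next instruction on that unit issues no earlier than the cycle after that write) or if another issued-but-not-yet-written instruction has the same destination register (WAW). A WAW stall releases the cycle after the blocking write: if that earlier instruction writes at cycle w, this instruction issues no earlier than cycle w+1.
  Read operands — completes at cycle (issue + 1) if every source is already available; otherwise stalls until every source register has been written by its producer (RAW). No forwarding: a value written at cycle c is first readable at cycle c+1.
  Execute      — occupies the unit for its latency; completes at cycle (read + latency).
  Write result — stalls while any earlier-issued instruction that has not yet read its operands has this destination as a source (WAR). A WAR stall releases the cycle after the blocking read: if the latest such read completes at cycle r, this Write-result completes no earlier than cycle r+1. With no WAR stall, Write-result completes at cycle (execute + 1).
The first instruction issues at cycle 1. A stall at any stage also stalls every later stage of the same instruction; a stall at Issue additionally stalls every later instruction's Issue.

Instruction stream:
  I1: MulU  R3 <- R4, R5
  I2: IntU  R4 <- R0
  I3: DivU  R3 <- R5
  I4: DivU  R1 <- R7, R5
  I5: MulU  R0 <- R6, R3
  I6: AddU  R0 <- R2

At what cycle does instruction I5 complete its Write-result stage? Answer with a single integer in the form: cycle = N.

cycle = 23

[1] I1→MulU
[2] I1 RO, I2→IntU
[3] I2 RO
[4] I2 EX
[5] I1 EX, I2 WR R4
[6] I1 WR R3
[7] I3→DivU
[8] I3 RO
[15] I3 EX
[16] I3 WR R3
[17] I4→DivU
[18] I4 RO, I5→MulU
[19] I5 RO
[22] I5 EX
[23] I5 WR R0
[24] I6→AddU
[25] I4 EX, I6 RO
[26] I4 WR R1
[27] I6 EX
[28] I6 WR R0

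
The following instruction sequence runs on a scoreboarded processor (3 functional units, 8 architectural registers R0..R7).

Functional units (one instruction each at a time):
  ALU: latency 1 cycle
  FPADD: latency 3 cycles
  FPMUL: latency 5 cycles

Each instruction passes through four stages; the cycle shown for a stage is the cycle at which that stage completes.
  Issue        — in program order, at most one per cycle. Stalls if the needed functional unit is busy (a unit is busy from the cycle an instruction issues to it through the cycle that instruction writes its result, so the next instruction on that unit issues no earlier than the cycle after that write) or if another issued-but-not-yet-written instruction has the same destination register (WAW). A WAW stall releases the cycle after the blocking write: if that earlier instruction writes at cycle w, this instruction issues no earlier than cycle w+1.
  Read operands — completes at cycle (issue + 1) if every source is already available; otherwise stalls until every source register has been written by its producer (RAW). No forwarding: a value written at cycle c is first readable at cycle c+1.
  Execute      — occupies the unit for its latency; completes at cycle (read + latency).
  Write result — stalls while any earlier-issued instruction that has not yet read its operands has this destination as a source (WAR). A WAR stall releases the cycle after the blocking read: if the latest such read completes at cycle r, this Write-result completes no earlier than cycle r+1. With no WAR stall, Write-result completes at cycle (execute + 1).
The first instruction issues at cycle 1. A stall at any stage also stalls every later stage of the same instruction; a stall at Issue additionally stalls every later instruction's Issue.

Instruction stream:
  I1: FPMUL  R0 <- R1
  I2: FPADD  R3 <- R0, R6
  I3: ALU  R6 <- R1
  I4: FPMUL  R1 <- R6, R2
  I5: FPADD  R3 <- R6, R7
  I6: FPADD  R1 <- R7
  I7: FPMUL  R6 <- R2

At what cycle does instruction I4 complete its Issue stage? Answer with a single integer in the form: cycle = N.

cycle = 9

c1: I1 issues→FPMUL
c2: I1 reads · I2 issues→FPADD
c3: I3 issues→ALU
c4: I3 reads
c5: I3 exec-done
c7: I1 exec-done
c8: I1 writes R0
c9: I2 reads · I4 issues→FPMUL
c10: I3 writes R6
c11: I4 reads
c12: I2 exec-done
c13: I2 writes R3
c14: I5 issues→FPADD
c15: I5 reads
c16: I4 exec-done
c17: I4 writes R1
c18: I5 exec-done
c19: I5 writes R3
c20: I6 issues→FPADD
c21: I6 reads · I7 issues→FPMUL
c22: I7 reads
c24: I6 exec-done
c25: I6 writes R1
c27: I7 exec-done
c28: I7 writes R6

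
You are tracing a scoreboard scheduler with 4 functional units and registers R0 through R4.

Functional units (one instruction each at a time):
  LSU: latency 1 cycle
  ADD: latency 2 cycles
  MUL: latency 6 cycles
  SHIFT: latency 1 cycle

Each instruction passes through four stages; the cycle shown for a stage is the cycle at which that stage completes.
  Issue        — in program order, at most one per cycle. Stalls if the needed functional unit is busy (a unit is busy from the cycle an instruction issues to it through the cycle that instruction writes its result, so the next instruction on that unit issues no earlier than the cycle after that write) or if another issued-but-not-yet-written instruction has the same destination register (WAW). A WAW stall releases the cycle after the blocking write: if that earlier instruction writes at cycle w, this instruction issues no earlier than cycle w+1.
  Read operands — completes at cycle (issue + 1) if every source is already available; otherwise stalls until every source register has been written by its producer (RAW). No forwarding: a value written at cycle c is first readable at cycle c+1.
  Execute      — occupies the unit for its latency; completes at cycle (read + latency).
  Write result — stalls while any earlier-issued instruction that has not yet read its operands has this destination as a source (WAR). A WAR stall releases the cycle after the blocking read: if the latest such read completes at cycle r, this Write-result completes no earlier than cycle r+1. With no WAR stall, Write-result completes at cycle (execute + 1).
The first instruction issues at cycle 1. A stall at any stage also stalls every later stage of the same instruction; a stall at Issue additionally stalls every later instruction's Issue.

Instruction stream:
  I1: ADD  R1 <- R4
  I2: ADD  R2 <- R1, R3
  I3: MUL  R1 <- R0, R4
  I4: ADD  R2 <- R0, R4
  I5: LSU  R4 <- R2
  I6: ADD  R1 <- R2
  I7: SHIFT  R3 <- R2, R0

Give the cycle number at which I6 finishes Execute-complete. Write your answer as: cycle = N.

cycle = 19

[1] I1 dispatched to ADD
[2] I1 operands ready
[4] I1 complete
[5] R1←I1
[6] I2 dispatched to ADD
[7] I2 operands ready · I3 dispatched to MUL
[8] I3 operands ready
[9] I2 complete
[10] R2←I2
[11] I4 dispatched to ADD
[12] I4 operands ready · I5 dispatched to LSU
[14] I3 complete · I4 complete
[15] R1←I3 · R2←I4
[16] I5 operands ready · I6 dispatched to ADD
[17] I5 complete · I6 operands ready · I7 dispatched to SHIFT
[18] R4←I5 · I7 operands ready
[19] I6 complete · I7 complete
[20] R1←I6 · R3←I7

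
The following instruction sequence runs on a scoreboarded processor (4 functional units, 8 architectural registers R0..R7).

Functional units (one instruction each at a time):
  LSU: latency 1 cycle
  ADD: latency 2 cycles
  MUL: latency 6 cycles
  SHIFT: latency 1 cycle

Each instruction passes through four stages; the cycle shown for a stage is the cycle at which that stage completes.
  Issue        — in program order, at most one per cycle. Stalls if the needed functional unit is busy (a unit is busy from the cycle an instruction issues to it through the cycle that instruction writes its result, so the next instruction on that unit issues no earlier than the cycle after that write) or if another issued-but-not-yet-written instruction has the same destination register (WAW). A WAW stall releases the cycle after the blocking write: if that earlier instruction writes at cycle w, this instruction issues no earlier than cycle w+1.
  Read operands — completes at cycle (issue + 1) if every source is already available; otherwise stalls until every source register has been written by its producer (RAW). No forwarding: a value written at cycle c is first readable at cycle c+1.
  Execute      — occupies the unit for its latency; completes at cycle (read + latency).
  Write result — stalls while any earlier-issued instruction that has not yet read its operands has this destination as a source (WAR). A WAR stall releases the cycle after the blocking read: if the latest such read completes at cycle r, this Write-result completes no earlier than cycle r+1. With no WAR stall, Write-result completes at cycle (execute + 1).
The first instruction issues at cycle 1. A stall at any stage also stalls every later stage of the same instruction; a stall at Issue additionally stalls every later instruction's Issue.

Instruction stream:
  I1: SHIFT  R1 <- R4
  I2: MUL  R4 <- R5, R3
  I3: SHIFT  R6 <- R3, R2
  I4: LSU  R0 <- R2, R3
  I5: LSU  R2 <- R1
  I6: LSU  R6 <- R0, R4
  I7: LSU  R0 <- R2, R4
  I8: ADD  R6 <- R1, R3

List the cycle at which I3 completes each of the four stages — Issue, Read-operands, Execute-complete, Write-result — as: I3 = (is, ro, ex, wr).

cycle 1: I1→SHIFT
cycle 2: I1 RO, I2→MUL
cycle 3: I1 EX, I2 RO
cycle 4: I1 WR R1
cycle 5: I3→SHIFT
cycle 6: I3 RO, I4→LSU
cycle 7: I3 EX, I4 RO
cycle 8: I3 WR R6, I4 EX
cycle 9: I2 EX, I4 WR R0
cycle 10: I2 WR R4, I5→LSU
cycle 11: I5 RO
cycle 12: I5 EX
cycle 13: I5 WR R2
cycle 14: I6→LSU
cycle 15: I6 RO
cycle 16: I6 EX
cycle 17: I6 WR R6
cycle 18: I7→LSU
cycle 19: I7 RO, I8→ADD
cycle 20: I7 EX, I8 RO
cycle 21: I7 WR R0
cycle 22: I8 EX
cycle 23: I8 WR R6

I3 = (5, 6, 7, 8)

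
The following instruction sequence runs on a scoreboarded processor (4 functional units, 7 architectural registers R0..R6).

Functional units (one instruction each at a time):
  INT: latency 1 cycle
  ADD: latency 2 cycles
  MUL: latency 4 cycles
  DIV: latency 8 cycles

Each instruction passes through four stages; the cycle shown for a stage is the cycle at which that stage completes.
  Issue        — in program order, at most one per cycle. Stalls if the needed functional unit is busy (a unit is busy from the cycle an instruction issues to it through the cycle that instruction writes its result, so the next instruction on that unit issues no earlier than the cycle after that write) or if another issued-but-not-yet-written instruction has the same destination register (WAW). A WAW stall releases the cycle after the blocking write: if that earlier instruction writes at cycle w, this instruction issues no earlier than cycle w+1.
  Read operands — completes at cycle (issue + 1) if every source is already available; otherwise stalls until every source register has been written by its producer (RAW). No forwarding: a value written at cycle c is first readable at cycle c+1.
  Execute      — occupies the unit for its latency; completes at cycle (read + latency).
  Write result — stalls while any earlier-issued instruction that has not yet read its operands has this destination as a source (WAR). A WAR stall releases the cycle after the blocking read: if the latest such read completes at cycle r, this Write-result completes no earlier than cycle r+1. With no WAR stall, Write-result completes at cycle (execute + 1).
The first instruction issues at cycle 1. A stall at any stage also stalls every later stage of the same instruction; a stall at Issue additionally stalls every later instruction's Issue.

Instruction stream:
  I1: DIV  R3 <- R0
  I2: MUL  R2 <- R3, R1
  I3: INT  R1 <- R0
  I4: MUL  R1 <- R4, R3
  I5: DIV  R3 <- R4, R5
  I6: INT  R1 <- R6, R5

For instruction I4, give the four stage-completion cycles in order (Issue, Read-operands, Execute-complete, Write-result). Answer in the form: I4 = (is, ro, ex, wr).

I1  is:1  ro:2  ex:10  wr:11
I2  is:2  ro:12  ex:16  wr:17  — RAW R3: wait I1 write@11
I3  is:3  ro:4  ex:5  wr:13  — WAR R1: wait I2 read@12
I4  is:18  ro:19  ex:23  wr:24  — struct: MUL busy until I2 writes@17
I5  is:19  ro:20  ex:28  wr:29
I6  is:25  ro:26  ex:27  wr:28  — WAW R1: wait I4 write@24

I4 = (18, 19, 23, 24)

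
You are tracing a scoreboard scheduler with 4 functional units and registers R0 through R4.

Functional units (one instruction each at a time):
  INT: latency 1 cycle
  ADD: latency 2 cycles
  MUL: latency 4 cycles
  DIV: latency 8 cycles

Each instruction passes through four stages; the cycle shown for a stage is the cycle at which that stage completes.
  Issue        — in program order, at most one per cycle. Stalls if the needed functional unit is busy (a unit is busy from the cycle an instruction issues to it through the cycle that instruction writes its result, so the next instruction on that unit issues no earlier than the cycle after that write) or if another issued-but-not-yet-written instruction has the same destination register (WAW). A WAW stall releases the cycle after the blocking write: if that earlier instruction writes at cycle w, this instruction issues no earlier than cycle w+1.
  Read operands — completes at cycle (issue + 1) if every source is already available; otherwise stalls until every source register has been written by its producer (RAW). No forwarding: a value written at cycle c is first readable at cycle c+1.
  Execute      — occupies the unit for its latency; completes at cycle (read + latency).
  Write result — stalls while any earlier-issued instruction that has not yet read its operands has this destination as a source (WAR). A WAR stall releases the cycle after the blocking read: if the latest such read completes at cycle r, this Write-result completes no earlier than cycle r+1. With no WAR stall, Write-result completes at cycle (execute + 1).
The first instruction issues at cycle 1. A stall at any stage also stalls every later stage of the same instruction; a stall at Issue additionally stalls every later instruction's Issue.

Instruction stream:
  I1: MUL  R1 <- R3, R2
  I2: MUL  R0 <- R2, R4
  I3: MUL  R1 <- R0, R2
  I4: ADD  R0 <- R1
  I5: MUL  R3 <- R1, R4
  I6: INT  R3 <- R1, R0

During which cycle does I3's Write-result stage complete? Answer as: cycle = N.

c1: issue I1 (MUL)
c2: I1 read-ops
c6: I1 finished on MUL
c7: I1→R1
c8: issue I2 (MUL)
c9: I2 read-ops
c13: I2 finished on MUL
c14: I2→R0
c15: issue I3 (MUL)
c16: I3 read-ops, issue I4 (ADD)
c20: I3 finished on MUL
c21: I3→R1
c22: I4 read-ops, issue I5 (MUL)
c23: I5 read-ops
c24: I4 finished on ADD
c25: I4→R0
c27: I5 finished on MUL
c28: I5→R3
c29: issue I6 (INT)
c30: I6 read-ops
c31: I6 finished on INT
c32: I6→R3

cycle = 21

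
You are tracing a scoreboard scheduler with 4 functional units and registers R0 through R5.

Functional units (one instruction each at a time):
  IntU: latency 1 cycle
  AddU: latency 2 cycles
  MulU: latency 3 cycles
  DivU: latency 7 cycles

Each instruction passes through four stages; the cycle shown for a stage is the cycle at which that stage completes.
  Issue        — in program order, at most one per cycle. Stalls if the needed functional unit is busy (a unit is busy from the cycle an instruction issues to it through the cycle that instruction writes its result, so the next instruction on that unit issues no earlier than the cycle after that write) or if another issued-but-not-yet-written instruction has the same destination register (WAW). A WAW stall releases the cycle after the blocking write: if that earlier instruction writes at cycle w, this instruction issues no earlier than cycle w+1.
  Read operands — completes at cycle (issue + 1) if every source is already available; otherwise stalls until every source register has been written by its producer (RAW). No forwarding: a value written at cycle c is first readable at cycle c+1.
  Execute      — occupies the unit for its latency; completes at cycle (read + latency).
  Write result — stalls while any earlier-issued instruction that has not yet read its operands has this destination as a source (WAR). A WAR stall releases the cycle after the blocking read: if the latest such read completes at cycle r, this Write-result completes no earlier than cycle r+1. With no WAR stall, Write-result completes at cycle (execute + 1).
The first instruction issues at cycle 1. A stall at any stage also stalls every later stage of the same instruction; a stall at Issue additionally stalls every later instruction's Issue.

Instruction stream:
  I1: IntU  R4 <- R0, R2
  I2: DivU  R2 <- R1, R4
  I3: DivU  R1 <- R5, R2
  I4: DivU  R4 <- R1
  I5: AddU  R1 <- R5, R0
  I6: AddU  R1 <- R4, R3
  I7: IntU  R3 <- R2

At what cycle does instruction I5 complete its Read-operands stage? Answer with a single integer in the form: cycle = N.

I1  is:1  ro:2  ex:3  wr:4
I2  is:2  ro:5  ex:12  wr:13  — RAW R4: wait I1 write@4
I3  is:14  ro:15  ex:22  wr:23  — struct: DivU busy until I2 writes@13
I4  is:24  ro:25  ex:32  wr:33  — struct: DivU busy until I3 writes@23
I5  is:25  ro:26  ex:28  wr:29
I6  is:30  ro:34  ex:36  wr:37  — struct: AddU busy until I5 writes@29, RAW R4: wait I4 write@33
I7  is:31  ro:32  ex:33  wr:35  — WAR R3: wait I6 read@34

cycle = 26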